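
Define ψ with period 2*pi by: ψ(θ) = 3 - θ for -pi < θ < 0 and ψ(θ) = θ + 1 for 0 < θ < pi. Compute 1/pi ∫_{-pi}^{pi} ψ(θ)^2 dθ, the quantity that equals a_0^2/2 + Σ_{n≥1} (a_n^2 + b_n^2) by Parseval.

2*pi**2/3 + 10 + 4*pi

1/pi ∫_{-pi}^{pi} ψ(θ)^2 dθ = 1/pi · (2*pi*(pi**2 + 15 + 6*pi)/3) = 2*pi**2/3 + 10 + 4*pi.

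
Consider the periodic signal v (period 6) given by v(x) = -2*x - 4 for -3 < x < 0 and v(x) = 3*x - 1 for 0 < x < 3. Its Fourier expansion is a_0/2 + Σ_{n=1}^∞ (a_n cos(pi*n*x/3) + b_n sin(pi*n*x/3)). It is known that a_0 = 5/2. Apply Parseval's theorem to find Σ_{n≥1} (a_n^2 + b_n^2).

Parseval: a_0^2/2 + Σ_{n≥1} (a_n^2+b_n^2) = 1/3 ∫_{-3}^{3} v(x)^2 dx = 23.
Subtract a_0^2/2 = 25/8: Σ (a_n^2+b_n^2) = 159/8.

159/8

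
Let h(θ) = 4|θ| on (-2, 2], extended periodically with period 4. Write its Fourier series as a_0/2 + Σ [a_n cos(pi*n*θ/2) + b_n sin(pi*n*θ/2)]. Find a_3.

-32/(9*pi**2)

a_3 = 1/2 ∫_{-2}^{2} h(θ) cos(3*pi*θ/2) dθ.
h is even and cos(3*pi*θ/2) is even, so the integrand is even and a_3 = ∫_0^{2} h(θ) cos(3*pi*θ/2) dθ.
Integrating by parts (boundary term plus one more integral), an antiderivative of (4*θ) cos(3*pi*θ/2) is 8*θ*sin(3*pi*θ/2)/(3*pi) + 16*cos(3*pi*θ/2)/(9*pi**2); evaluating from 0 to 2: ∫_{0}^{2} (4*θ) cos(3*pi*θ/2) dθ = (-16/(9*pi**2)) - (16/(9*pi**2)) = -32/(9*pi**2).
Hence a_3 = -32/(9*pi**2).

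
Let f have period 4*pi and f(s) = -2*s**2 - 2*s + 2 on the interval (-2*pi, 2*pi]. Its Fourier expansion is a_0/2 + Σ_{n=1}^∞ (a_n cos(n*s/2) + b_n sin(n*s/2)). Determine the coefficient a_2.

a_2 = (1/(2*pi)) ∫_{-2*pi}^{2*pi} f(s) cos(s) ds.
Integrating by parts twice (tabular method), an antiderivative of (-2*s**2 - 2*s + 2) cos(s) is -2*s**2*sin(s) - 2*s*sin(s) - 4*s*cos(s) + 6*sin(s) - 2*cos(s); evaluating from -2*pi to 2*pi: ∫_{-2*pi}^{2*pi} (-2*s**2 - 2*s + 2) cos(s) ds = (-8*pi - 2) - (-2 + 8*pi) = -16*pi.
Hence a_2 = (1/(2*pi))·(-16*pi) = -8.

-8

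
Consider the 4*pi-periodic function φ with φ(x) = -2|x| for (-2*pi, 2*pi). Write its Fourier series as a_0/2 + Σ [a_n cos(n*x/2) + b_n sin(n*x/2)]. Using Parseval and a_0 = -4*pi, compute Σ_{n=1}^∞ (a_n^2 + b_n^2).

8*pi**2/3

Parseval: a_0^2/2 + Σ_{n≥1} (a_n^2+b_n^2) = (1/(2*pi)) ∫_{-2*pi}^{2*pi} φ(x)^2 dx = 32*pi**2/3.
Subtract a_0^2/2 = 8*pi**2: Σ (a_n^2+b_n^2) = 8*pi**2/3.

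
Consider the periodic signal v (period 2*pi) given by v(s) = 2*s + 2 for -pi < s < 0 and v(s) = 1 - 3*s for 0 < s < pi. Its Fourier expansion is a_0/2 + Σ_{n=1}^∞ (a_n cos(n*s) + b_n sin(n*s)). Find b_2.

b_2 = 1/pi ∫_{-pi}^{pi} v(s) sin(2*s) ds.
Split the integral at the breakpoints.
Integrating by parts (boundary term plus one more integral), an antiderivative of (2*s + 2) sin(2*s) is -s*cos(2*s) + sin(2*s)/2 - cos(2*s); evaluating from -pi to 0: ∫_{-pi}^{0} (2*s + 2) sin(2*s) ds = (-1) - (-1 + pi) = -pi.
Integrating by parts (boundary term plus one more integral), an antiderivative of (1 - 3*s) sin(2*s) is 3*s*cos(2*s)/2 - 3*sin(2*s)/4 - cos(2*s)/2; evaluating from 0 to pi: ∫_{0}^{pi} (1 - 3*s) sin(2*s) ds = (-1/2 + 3*pi/2) - (-1/2) = 3*pi/2.
Summing the pieces and multiplying by (1/pi) gives b_2 = 1/2.

1/2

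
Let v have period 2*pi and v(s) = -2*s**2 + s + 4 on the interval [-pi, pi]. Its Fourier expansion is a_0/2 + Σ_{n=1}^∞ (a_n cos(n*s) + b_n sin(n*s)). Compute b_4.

b_4 = 1/pi ∫_{-pi}^{pi} v(s) sin(4*s) ds.
Integrating by parts twice (tabular method), an antiderivative of (-2*s**2 + s + 4) sin(4*s) is s**2*cos(4*s)/2 - s*sin(4*s)/4 - s*cos(4*s)/4 + sin(4*s)/16 - 17*cos(4*s)/16; evaluating from -pi to pi: ∫_{-pi}^{pi} (-2*s**2 + s + 4) sin(4*s) ds = (-17/16 - pi/4 + pi**2/2) - (-17/16 + pi/4 + pi**2/2) = -pi/2.
Hence b_4 = (1/pi)·(-pi/2) = -1/2.

-1/2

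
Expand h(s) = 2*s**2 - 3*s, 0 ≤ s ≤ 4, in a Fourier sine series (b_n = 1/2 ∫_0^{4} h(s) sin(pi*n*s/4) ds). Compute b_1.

b_1 = 1/2 ∫_0^{4} (2*s**2 - 3*s) sin(pi*s/4) ds.
Integrating by parts twice (tabular method), an antiderivative of (2*s**2 - 3*s) sin(pi*s/4) is -8*s**2*cos(pi*s/4)/pi + 64*s*sin(pi*s/4)/pi**2 + 12*s*cos(pi*s/4)/pi - 48*sin(pi*s/4)/pi**2 + 256*cos(pi*s/4)/pi**3; evaluating from 0 to 4: ∫_{0}^{4} (2*s**2 - 3*s) sin(pi*s/4) ds = (-256/pi**3 + 80/pi) - (256/pi**3) = -512/pi**3 + 80/pi.
Hence b_1 = (1/2)·(-512/pi**3 + 80/pi) = -256/pi**3 + 40/pi.

-256/pi**3 + 40/pi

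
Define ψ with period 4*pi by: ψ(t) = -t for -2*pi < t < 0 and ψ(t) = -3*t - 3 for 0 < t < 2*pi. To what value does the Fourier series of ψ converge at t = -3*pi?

-3*pi - 3

t = -3*pi differs from t = pi by -1 full period(s), and the series is 4*pi-periodic.
ψ is continuous at t = pi with value -3*pi - 3, so the series converges to -3*pi - 3 there.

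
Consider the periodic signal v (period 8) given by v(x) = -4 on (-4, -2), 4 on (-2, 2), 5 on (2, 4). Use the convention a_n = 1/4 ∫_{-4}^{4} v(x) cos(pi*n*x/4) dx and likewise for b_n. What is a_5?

7/(5*pi)

a_5 = 1/4 ∫_{-4}^{4} v(x) cos(5*pi*x/4) dx.
Split the integral at the breakpoints.
Directly, an antiderivative of (-4) cos(5*pi*x/4) is -16*sin(5*pi*x/4)/(5*pi); evaluating from -4 to -2: ∫_{-4}^{-2} (-4) cos(5*pi*x/4) dx = (16/(5*pi)) - (0) = 16/(5*pi).
Directly, an antiderivative of (4) cos(5*pi*x/4) is 16*sin(5*pi*x/4)/(5*pi); evaluating from -2 to 2: ∫_{-2}^{2} (4) cos(5*pi*x/4) dx = (16/(5*pi)) - (-16/(5*pi)) = 32/(5*pi).
Directly, an antiderivative of (5) cos(5*pi*x/4) is 4*sin(5*pi*x/4)/pi; evaluating from 2 to 4: ∫_{2}^{4} (5) cos(5*pi*x/4) dx = (0) - (4/pi) = -4/pi.
Summing the pieces and multiplying by (1/4) gives a_5 = 7/(5*pi).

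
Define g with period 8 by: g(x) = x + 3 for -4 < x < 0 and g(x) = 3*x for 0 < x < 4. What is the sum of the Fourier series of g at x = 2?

6

g is continuous at x = 2 with value 6, so the series converges to 6 there.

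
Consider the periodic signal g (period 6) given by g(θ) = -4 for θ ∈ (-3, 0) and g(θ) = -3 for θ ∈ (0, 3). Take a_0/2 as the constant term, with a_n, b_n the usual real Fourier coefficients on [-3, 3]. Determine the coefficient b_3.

b_3 = 1/3 ∫_{-3}^{3} g(θ) sin(pi*θ) dθ.
Split the integral at the breakpoints.
Directly, an antiderivative of (-4) sin(pi*θ) is 4*cos(pi*θ)/pi; evaluating from -3 to 0: ∫_{-3}^{0} (-4) sin(pi*θ) dθ = (4/pi) - (-4/pi) = 8/pi.
Directly, an antiderivative of (-3) sin(pi*θ) is 3*cos(pi*θ)/pi; evaluating from 0 to 3: ∫_{0}^{3} (-3) sin(pi*θ) dθ = (-3/pi) - (3/pi) = -6/pi.
Summing the pieces and multiplying by (1/3) gives b_3 = 2/(3*pi).

2/(3*pi)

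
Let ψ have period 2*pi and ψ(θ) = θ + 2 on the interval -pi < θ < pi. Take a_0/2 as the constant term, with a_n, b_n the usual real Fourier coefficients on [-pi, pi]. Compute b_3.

b_3 = 1/pi ∫_{-pi}^{pi} ψ(θ) sin(3*θ) dθ.
Integrating by parts (boundary term plus one more integral), an antiderivative of (θ + 2) sin(3*θ) is -θ*cos(3*θ)/3 + sin(3*θ)/9 - 2*cos(3*θ)/3; evaluating from -pi to pi: ∫_{-pi}^{pi} (θ + 2) sin(3*θ) dθ = (2/3 + pi/3) - (2/3 - pi/3) = 2*pi/3.
Hence b_3 = (1/pi)·(2*pi/3) = 2/3.

2/3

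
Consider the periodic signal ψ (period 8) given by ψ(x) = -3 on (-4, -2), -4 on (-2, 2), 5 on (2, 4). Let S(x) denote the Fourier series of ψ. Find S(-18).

x = -18 differs from x = -2 by -2 full period(s), and the series is 8-periodic.
At x = -2 the one-sided limits are ψ(-2^-) = -3 and ψ(-2^+) = -4.
By Dirichlet's theorem the series converges to their average, [(-3) + (-4)]/2 = -7/2.

-7/2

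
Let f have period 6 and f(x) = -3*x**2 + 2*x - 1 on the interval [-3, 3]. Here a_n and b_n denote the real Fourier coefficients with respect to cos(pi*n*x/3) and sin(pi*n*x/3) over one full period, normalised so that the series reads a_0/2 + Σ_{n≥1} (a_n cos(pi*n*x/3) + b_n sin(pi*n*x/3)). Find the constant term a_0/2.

a_0 = 1/3 ∫_{-3}^{3} f(x) dx = 1/3 · (-60) = -20.
So the constant term a_0/2 = -10.

-10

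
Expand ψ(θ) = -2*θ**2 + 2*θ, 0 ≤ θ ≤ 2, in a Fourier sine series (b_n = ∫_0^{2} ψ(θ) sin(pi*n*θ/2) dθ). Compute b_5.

8*(8 - 25*pi**2)/(125*pi**3)

b_5 = ∫_0^{2} (-2*θ**2 + 2*θ) sin(5*pi*θ/2) dθ.
Integrating by parts twice (tabular method), an antiderivative of (-2*θ**2 + 2*θ) sin(5*pi*θ/2) is 4*θ**2*cos(5*pi*θ/2)/(5*pi) - 16*θ*sin(5*pi*θ/2)/(25*pi**2) - 4*θ*cos(5*pi*θ/2)/(5*pi) + 8*sin(5*pi*θ/2)/(25*pi**2) - 32*cos(5*pi*θ/2)/(125*pi**3); evaluating from 0 to 2: ∫_{0}^{2} (-2*θ**2 + 2*θ) sin(5*pi*θ/2) dθ = (8*(4 - 25*pi**2)/(125*pi**3)) - (-32/(125*pi**3)) = 8*(8 - 25*pi**2)/(125*pi**3).
Hence b_5 = 8*(8 - 25*pi**2)/(125*pi**3).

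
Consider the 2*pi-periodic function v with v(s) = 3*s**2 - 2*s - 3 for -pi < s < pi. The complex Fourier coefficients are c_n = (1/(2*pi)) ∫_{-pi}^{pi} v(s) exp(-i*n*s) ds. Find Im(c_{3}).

2/3

Since v is real-valued, Im(c_{3}) = -(1/(2*pi)) ∫_{-pi}^{pi} v(s) sin(3*s) ds = -b_{3}/2.
Integrating by parts twice (tabular method), an antiderivative of (3*s**2 - 2*s - 3) sin(3*s) is -s**2*cos(3*s) + 2*s*sin(3*s)/3 + 2*s*cos(3*s)/3 - 2*sin(3*s)/9 + 11*cos(3*s)/9; evaluating from -pi to pi: ∫_{-pi}^{pi} (3*s**2 - 2*s - 3) sin(3*s) ds = (-2*pi/3 - 11/9 + pi**2) - (-11/9 + 2*pi/3 + pi**2) = -4*pi/3.
Hence Im(c_{3}) = (-1/(2*pi))·(-4*pi/3) = 2/3.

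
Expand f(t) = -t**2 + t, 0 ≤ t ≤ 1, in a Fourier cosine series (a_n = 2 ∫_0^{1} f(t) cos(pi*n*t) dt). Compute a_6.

-1/(9*pi**2)

a_6 = 2 ∫_0^{1} (-t**2 + t) cos(6*pi*t) dt.
Integrating by parts twice (tabular method), an antiderivative of (-t**2 + t) cos(6*pi*t) is -t**2*sin(6*pi*t)/(6*pi) + t*sin(6*pi*t)/(6*pi) - t*cos(6*pi*t)/(18*pi**2) + sin(6*pi*t)/(108*pi**3) + cos(6*pi*t)/(36*pi**2); evaluating from 0 to 1: ∫_{0}^{1} (-t**2 + t) cos(6*pi*t) dt = (-1/(36*pi**2)) - (1/(36*pi**2)) = -1/(18*pi**2).
Hence a_6 = 2·(-1/(18*pi**2)) = -1/(9*pi**2).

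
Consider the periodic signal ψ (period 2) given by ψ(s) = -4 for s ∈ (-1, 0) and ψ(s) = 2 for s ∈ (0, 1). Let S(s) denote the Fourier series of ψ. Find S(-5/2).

-4

s = -5/2 differs from s = -1/2 by -1 full period(s), and the series is 2-periodic.
ψ is continuous at s = -1/2 with value -4, so the series converges to -4 there.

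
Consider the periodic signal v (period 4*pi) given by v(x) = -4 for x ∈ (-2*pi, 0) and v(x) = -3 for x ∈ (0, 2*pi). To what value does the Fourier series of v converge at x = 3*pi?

x = 3*pi differs from x = -pi by 1 full period(s), and the series is 4*pi-periodic.
v is continuous at x = -pi with value -4, so the series converges to -4 there.

-4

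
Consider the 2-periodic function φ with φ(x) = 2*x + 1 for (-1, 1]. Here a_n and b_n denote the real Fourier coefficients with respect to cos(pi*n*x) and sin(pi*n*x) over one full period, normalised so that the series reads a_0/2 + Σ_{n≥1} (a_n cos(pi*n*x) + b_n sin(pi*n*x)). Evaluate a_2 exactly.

0

a_2 = ∫_{-1}^{1} φ(x) cos(2*pi*x) dx.
Integrating by parts (boundary term plus one more integral), an antiderivative of (2*x + 1) cos(2*pi*x) is x*sin(2*pi*x)/pi + sin(2*pi*x)/(2*pi) + cos(2*pi*x)/(2*pi**2); evaluating from -1 to 1: ∫_{-1}^{1} (2*x + 1) cos(2*pi*x) dx = (1/(2*pi**2)) - (1/(2*pi**2)) = 0.
Hence a_2 = 0.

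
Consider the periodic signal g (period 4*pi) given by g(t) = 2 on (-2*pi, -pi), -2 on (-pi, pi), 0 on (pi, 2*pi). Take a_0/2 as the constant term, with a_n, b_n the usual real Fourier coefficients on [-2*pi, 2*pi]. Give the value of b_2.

2/pi

b_2 = (1/(2*pi)) ∫_{-2*pi}^{2*pi} g(t) sin(t) dt.
Split the integral at the breakpoints.
Directly, an antiderivative of (2) sin(t) is -2*cos(t); evaluating from -2*pi to -pi: ∫_{-2*pi}^{-pi} (2) sin(t) dt = (2) - (-2) = 4.
Directly, an antiderivative of (-2) sin(t) is 2*cos(t); evaluating from -pi to pi: ∫_{-pi}^{pi} (-2) sin(t) dt = (-2) - (-2) = 0.
∫_{pi}^{2*pi} (0) sin(t) dt = 0.
Summing the pieces and multiplying by (1/(2*pi)) gives b_2 = 2/pi.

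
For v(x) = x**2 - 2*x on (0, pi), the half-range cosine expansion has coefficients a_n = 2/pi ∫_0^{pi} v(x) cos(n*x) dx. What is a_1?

a_1 = 2/pi ∫_0^{pi} (x**2 - 2*x) cos(x) dx.
Integrating by parts twice (tabular method), an antiderivative of (x**2 - 2*x) cos(x) is x**2*sin(x) - 2*x*sin(x) + 2*x*cos(x) - 2*sin(x) - 2*cos(x); evaluating from 0 to pi: ∫_{0}^{pi} (x**2 - 2*x) cos(x) dx = (2 - 2*pi) - (-2) = 4 - 2*pi.
Hence a_1 = (2/pi)·(4 - 2*pi) = -4 + 8/pi.

-4 + 8/pi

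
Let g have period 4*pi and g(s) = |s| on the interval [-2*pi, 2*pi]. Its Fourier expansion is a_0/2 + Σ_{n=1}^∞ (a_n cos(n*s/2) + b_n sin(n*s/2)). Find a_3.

-8/(9*pi)

a_3 = (1/(2*pi)) ∫_{-2*pi}^{2*pi} g(s) cos(3*s/2) ds.
g is even and cos(3*s/2) is even, so the integrand is even and a_3 = 1/pi ∫_0^{2*pi} g(s) cos(3*s/2) ds.
Integrating by parts (boundary term plus one more integral), an antiderivative of (s) cos(3*s/2) is 2*s*sin(3*s/2)/3 + 4*cos(3*s/2)/9; evaluating from 0 to 2*pi: ∫_{0}^{2*pi} (s) cos(3*s/2) ds = (-4/9) - (4/9) = -8/9.
Hence a_3 = (1/pi)·(-8/9) = -8/(9*pi).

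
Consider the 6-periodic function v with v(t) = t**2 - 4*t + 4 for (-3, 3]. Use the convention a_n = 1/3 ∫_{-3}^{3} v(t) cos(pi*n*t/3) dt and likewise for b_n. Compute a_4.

a_4 = 1/3 ∫_{-3}^{3} v(t) cos(4*pi*t/3) dt.
Integrating by parts twice (tabular method), an antiderivative of (t**2 - 4*t + 4) cos(4*pi*t/3) is 3*t**2*sin(4*pi*t/3)/(4*pi) - 3*t*sin(4*pi*t/3)/pi + 9*t*cos(4*pi*t/3)/(8*pi**2) - 27*sin(4*pi*t/3)/(32*pi**3) + 3*sin(4*pi*t/3)/pi - 9*cos(4*pi*t/3)/(4*pi**2); evaluating from -3 to 3: ∫_{-3}^{3} (t**2 - 4*t + 4) cos(4*pi*t/3) dt = (9/(8*pi**2)) - (-45/(8*pi**2)) = 27/(4*pi**2).
Hence a_4 = (1/3)·(27/(4*pi**2)) = 9/(4*pi**2).

9/(4*pi**2)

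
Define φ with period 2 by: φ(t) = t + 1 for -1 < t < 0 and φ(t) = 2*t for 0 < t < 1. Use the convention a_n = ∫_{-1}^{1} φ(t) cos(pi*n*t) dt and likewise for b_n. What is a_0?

a_0 = ∫_{-1}^{1} φ(t) dt = 3/2.

3/2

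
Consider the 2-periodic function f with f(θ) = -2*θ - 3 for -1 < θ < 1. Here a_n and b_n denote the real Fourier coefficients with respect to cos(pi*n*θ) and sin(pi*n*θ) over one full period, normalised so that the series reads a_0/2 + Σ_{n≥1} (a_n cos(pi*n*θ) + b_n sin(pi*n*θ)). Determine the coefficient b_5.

b_5 = ∫_{-1}^{1} f(θ) sin(5*pi*θ) dθ.
Integrating by parts (boundary term plus one more integral), an antiderivative of (-2*θ - 3) sin(5*pi*θ) is 2*θ*cos(5*pi*θ)/(5*pi) - 2*sin(5*pi*θ)/(25*pi**2) + 3*cos(5*pi*θ)/(5*pi); evaluating from -1 to 1: ∫_{-1}^{1} (-2*θ - 3) sin(5*pi*θ) dθ = (-1/pi) - (-1/(5*pi)) = -4/(5*pi).
Hence b_5 = -4/(5*pi).

-4/(5*pi)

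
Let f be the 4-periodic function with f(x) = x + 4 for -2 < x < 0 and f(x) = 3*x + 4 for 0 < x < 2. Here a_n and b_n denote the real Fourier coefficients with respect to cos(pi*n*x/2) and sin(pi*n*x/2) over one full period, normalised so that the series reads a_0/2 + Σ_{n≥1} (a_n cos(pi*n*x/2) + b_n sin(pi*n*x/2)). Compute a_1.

a_1 = 1/2 ∫_{-2}^{2} f(x) cos(pi*x/2) dx.
Split the integral at the breakpoints.
Integrating by parts (boundary term plus one more integral), an antiderivative of (x + 4) cos(pi*x/2) is 2*x*sin(pi*x/2)/pi + 8*sin(pi*x/2)/pi + 4*cos(pi*x/2)/pi**2; evaluating from -2 to 0: ∫_{-2}^{0} (x + 4) cos(pi*x/2) dx = (4/pi**2) - (-4/pi**2) = 8/pi**2.
Integrating by parts (boundary term plus one more integral), an antiderivative of (3*x + 4) cos(pi*x/2) is 6*x*sin(pi*x/2)/pi + 8*sin(pi*x/2)/pi + 12*cos(pi*x/2)/pi**2; evaluating from 0 to 2: ∫_{0}^{2} (3*x + 4) cos(pi*x/2) dx = (-12/pi**2) - (12/pi**2) = -24/pi**2.
Summing the pieces and multiplying by (1/2) gives a_1 = -8/pi**2.

-8/pi**2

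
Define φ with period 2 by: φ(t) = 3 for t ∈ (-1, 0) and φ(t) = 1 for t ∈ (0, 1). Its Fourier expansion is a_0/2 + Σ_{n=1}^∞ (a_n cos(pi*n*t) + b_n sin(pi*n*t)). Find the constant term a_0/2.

a_0 = ∫_{-1}^{1} φ(t) dt = 4.
So the constant term a_0/2 = 2.

2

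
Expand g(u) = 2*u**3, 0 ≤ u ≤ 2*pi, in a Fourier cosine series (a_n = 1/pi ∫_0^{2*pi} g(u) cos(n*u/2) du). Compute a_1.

a_1 = 1/pi ∫_0^{2*pi} (2*u**3) cos(u/2) du.
Integrating by parts three times (tabular method), an antiderivative of (2*u**3) cos(u/2) is 4*u**3*sin(u/2) + 24*u**2*cos(u/2) - 96*u*sin(u/2) - 192*cos(u/2); evaluating from 0 to 2*pi: ∫_{0}^{2*pi} (2*u**3) cos(u/2) du = (192 - 96*pi**2) - (-192) = 384 - 96*pi**2.
Hence a_1 = (1/pi)·(384 - 96*pi**2) = -96*pi + 384/pi.

-96*pi + 384/pi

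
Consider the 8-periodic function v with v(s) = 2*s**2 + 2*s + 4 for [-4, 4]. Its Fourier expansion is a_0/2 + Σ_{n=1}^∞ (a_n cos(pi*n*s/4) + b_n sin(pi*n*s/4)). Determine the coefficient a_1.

-128/pi**2

a_1 = 1/4 ∫_{-4}^{4} v(s) cos(pi*s/4) ds.
Integrating by parts twice (tabular method), an antiderivative of (2*s**2 + 2*s + 4) cos(pi*s/4) is 8*s**2*sin(pi*s/4)/pi + 8*s*sin(pi*s/4)/pi + 64*s*cos(pi*s/4)/pi**2 - 256*sin(pi*s/4)/pi**3 + 16*sin(pi*s/4)/pi + 32*cos(pi*s/4)/pi**2; evaluating from -4 to 4: ∫_{-4}^{4} (2*s**2 + 2*s + 4) cos(pi*s/4) ds = (-288/pi**2) - (224/pi**2) = -512/pi**2.
Hence a_1 = (1/4)·(-512/pi**2) = -128/pi**2.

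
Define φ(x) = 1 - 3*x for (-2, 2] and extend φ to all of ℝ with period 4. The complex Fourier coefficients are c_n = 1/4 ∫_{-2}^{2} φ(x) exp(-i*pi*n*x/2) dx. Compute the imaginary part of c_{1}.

Since φ is real-valued, Im(c_{1}) = -1/4 ∫_{-2}^{2} φ(x) sin(pi*x/2) dx = -b_{1}/2.
Integrating by parts (boundary term plus one more integral), an antiderivative of (1 - 3*x) sin(pi*x/2) is 6*x*cos(pi*x/2)/pi - 12*sin(pi*x/2)/pi**2 - 2*cos(pi*x/2)/pi; evaluating from -2 to 2: ∫_{-2}^{2} (1 - 3*x) sin(pi*x/2) dx = (-10/pi) - (14/pi) = -24/pi.
Hence Im(c_{1}) = (-1/4)·(-24/pi) = 6/pi.

6/pi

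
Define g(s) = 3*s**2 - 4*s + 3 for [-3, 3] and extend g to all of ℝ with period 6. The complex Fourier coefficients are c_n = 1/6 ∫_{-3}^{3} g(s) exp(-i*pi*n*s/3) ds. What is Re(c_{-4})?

Since g is real-valued, Re(c_{-4}) = 1/6 ∫_{-3}^{3} g(s) cos(-4*pi*s/3) ds = a_{4}/2.
Integrating by parts twice (tabular method), an antiderivative of (3*s**2 - 4*s + 3) cos(-4*pi*s/3) is 9*s**2*sin(4*pi*s/3)/(4*pi) - 3*s*sin(4*pi*s/3)/pi + 27*s*cos(4*pi*s/3)/(8*pi**2) - 81*sin(4*pi*s/3)/(32*pi**3) + 9*sin(4*pi*s/3)/(4*pi) - 9*cos(4*pi*s/3)/(4*pi**2); evaluating from -3 to 3: ∫_{-3}^{3} (3*s**2 - 4*s + 3) cos(-4*pi*s/3) ds = (63/(8*pi**2)) - (-99/(8*pi**2)) = 81/(4*pi**2).
Hence Re(c_{-4}) = (1/6)·(81/(4*pi**2)) = 27/(8*pi**2).

27/(8*pi**2)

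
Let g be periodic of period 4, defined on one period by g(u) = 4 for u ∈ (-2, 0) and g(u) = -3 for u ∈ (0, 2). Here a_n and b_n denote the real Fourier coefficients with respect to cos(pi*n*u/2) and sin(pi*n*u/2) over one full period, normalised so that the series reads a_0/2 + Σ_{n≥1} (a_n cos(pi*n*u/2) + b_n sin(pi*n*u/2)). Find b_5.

b_5 = 1/2 ∫_{-2}^{2} g(u) sin(5*pi*u/2) du.
Split the integral at the breakpoints.
Directly, an antiderivative of (4) sin(5*pi*u/2) is -8*cos(5*pi*u/2)/(5*pi); evaluating from -2 to 0: ∫_{-2}^{0} (4) sin(5*pi*u/2) du = (-8/(5*pi)) - (8/(5*pi)) = -16/(5*pi).
Directly, an antiderivative of (-3) sin(5*pi*u/2) is 6*cos(5*pi*u/2)/(5*pi); evaluating from 0 to 2: ∫_{0}^{2} (-3) sin(5*pi*u/2) du = (-6/(5*pi)) - (6/(5*pi)) = -12/(5*pi).
Summing the pieces and multiplying by (1/2) gives b_5 = -14/(5*pi).

-14/(5*pi)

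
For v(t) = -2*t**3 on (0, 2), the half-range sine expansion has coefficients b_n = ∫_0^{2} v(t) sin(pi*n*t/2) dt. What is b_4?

-3/pi**3 + 8/pi

b_4 = ∫_0^{2} (-2*t**3) sin(2*pi*t) dt.
Integrating by parts three times (tabular method), an antiderivative of (-2*t**3) sin(2*pi*t) is t**3*cos(2*pi*t)/pi - 3*t**2*sin(2*pi*t)/(2*pi**2) - 3*t*cos(2*pi*t)/(2*pi**3) + 3*sin(2*pi*t)/(4*pi**4); evaluating from 0 to 2: ∫_{0}^{2} (-2*t**3) sin(2*pi*t) dt = (-3/pi**3 + 8/pi) - (0) = -3/pi**3 + 8/pi.
Hence b_4 = -3/pi**3 + 8/pi.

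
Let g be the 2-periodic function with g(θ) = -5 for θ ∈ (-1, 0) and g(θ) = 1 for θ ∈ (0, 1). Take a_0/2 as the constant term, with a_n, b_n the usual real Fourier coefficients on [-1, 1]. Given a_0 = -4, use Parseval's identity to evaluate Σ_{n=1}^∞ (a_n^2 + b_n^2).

18

Parseval: a_0^2/2 + Σ_{n≥1} (a_n^2+b_n^2) = ∫_{-1}^{1} g(θ)^2 dθ = 26.
Subtract a_0^2/2 = 8: Σ (a_n^2+b_n^2) = 18.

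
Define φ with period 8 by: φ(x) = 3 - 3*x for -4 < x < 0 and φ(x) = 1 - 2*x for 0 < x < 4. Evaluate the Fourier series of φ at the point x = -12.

x = -12 differs from x = -4 by -1 full period(s), and the series is 8-periodic.
At x = -4 the one-sided limits are φ(-4^-) = -7 and φ(-4^+) = 15.
By Dirichlet's theorem the series converges to their average, [(-7) + (15)]/2 = 4.

4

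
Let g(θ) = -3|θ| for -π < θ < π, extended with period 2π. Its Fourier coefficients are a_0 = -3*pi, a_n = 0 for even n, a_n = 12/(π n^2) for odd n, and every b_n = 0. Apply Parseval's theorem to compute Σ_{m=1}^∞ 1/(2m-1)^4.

Parseval: a_0^2/2 + Σ a_n^2 = (1/π) ∫_{-π}^{π} g(θ)^2 dθ = 6*pi**2.
Subtract a_0^2/2 = 9*pi**2/2: Σ a_n^2 = 3*pi**2/2.
Only odd n contribute, with a_n^2 = 144/(π^2 n^4), so Σ_{m≥1} 1/(2m-1)^4 = π^2·(3*pi**2/2)/144 = pi**4/96.

pi**4/96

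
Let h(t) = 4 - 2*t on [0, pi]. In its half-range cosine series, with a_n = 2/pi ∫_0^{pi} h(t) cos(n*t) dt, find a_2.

a_2 = 2/pi ∫_0^{pi} (4 - 2*t) cos(2*t) dt.
Integrating by parts (boundary term plus one more integral), an antiderivative of (4 - 2*t) cos(2*t) is -t*sin(2*t) + 2*sin(2*t) - cos(2*t)/2; evaluating from 0 to pi: ∫_{0}^{pi} (4 - 2*t) cos(2*t) dt = (-1/2) - (-1/2) = 0.
Hence a_2 = (2/pi)·(0) = 0.

0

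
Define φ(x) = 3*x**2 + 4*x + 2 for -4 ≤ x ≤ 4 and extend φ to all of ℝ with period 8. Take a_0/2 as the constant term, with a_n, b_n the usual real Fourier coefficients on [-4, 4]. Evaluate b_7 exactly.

32/(7*pi)

b_7 = 1/4 ∫_{-4}^{4} φ(x) sin(7*pi*x/4) dx.
Integrating by parts twice (tabular method), an antiderivative of (3*x**2 + 4*x + 2) sin(7*pi*x/4) is -12*x**2*cos(7*pi*x/4)/(7*pi) + 96*x*sin(7*pi*x/4)/(49*pi**2) - 16*x*cos(7*pi*x/4)/(7*pi) + 64*sin(7*pi*x/4)/(49*pi**2) - 8*cos(7*pi*x/4)/(7*pi) + 384*cos(7*pi*x/4)/(343*pi**3); evaluating from -4 to 4: ∫_{-4}^{4} (3*x**2 + 4*x + 2) sin(7*pi*x/4) dx = (24*(-16 + 539*pi**2)/(343*pi**3)) - (8*(-48 + 833*pi**2)/(343*pi**3)) = 128/(7*pi).
Hence b_7 = (1/4)·(128/(7*pi)) = 32/(7*pi).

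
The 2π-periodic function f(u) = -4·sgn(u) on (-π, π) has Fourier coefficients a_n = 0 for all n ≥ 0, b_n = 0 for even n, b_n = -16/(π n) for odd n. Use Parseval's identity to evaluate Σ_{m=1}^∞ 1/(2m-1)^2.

pi**2/8

Parseval: Σ b_n^2 = (1/π) ∫_{-π}^{π} f(u)^2 du = 32.
Only odd n contribute, with b_n^2 = 256/(π^2 n^2), so Σ_{m≥1} 1/(2m-1)^2 = π^2·(32)/256 = pi**2/8.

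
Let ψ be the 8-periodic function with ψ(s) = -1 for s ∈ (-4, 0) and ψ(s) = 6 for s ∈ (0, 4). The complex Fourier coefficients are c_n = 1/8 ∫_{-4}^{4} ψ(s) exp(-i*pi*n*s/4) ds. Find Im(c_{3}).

Since ψ is real-valued, Im(c_{3}) = -1/8 ∫_{-4}^{4} ψ(s) sin(3*pi*s/4) ds = -b_{3}/2.
Split the integral at the breakpoints.
Directly, an antiderivative of (-1) sin(3*pi*s/4) is 4*cos(3*pi*s/4)/(3*pi); evaluating from -4 to 0: ∫_{-4}^{0} (-1) sin(3*pi*s/4) ds = (4/(3*pi)) - (-4/(3*pi)) = 8/(3*pi).
Directly, an antiderivative of (6) sin(3*pi*s/4) is -8*cos(3*pi*s/4)/pi; evaluating from 0 to 4: ∫_{0}^{4} (6) sin(3*pi*s/4) ds = (8/pi) - (-8/pi) = 16/pi.
So ∫_{-4}^{4} ψ(s) sin(3*pi*s/4) ds = 56/(3*pi).
Hence Im(c_{3}) = (-1/8)·(56/(3*pi)) = -7/(3*pi).

-7/(3*pi)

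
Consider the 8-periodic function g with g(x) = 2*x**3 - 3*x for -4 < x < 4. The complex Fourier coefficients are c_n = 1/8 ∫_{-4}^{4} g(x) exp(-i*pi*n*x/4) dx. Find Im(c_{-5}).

4*(-192 + 725*pi**2)/(125*pi**3)

Since g is real-valued, Im(c_{-5}) = -1/8 ∫_{-4}^{4} g(x) sin(-5*pi*x/4) dx = b_{5}/2.
g is odd and sin(-5*pi*x/4) is odd, so the integrand is even: ∫_{-4}^{4} g(x) sin(-5*pi*x/4) dx = 2∫_0^{4} g(x) sin(-5*pi*x/4) dx.
Integrating by parts three times (tabular method), an antiderivative of (2*x**3 - 3*x) sin(-5*pi*x/4) is 8*x**3*cos(5*pi*x/4)/(5*pi) - 96*x**2*sin(5*pi*x/4)/(25*pi**2) - 12*x*cos(5*pi*x/4)/(5*pi) - 768*x*cos(5*pi*x/4)/(125*pi**3) + 3072*sin(5*pi*x/4)/(625*pi**4) + 48*sin(5*pi*x/4)/(25*pi**2); evaluating from 0 to 4: ∫_{0}^{4} (2*x**3 - 3*x) sin(-5*pi*x/4) dx = (16*(192 - 725*pi**2)/(125*pi**3)) - (0) = 16*(192 - 725*pi**2)/(125*pi**3).
So ∫_{-4}^{4} g(x) sin(-5*pi*x/4) dx = 32*(192 - 725*pi**2)/(125*pi**3).
Hence Im(c_{-5}) = (-1/8)·(32*(192 - 725*pi**2)/(125*pi**3)) = 4*(-192 + 725*pi**2)/(125*pi**3).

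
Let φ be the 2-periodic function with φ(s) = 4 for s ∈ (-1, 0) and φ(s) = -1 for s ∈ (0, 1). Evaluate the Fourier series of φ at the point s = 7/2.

4

s = 7/2 differs from s = -1/2 by 2 full period(s), and the series is 2-periodic.
φ is continuous at s = -1/2 with value 4, so the series converges to 4 there.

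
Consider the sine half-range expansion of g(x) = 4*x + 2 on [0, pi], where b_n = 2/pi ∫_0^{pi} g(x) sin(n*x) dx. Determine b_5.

b_5 = 2/pi ∫_0^{pi} (4*x + 2) sin(5*x) dx.
Integrating by parts (boundary term plus one more integral), an antiderivative of (4*x + 2) sin(5*x) is -4*x*cos(5*x)/5 + 4*sin(5*x)/25 - 2*cos(5*x)/5; evaluating from 0 to pi: ∫_{0}^{pi} (4*x + 2) sin(5*x) dx = (2/5 + 4*pi/5) - (-2/5) = 4/5 + 4*pi/5.
Hence b_5 = (2/pi)·(4/5 + 4*pi/5) = 8*(1 + pi)/(5*pi).

8*(1 + pi)/(5*pi)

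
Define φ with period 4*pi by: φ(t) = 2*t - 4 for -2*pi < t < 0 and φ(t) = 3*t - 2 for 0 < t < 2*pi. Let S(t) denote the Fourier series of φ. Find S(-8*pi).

t = -8*pi differs from t = 0 by -2 full period(s), and the series is 4*pi-periodic.
At t = 0 the one-sided limits are φ(0^-) = -4 and φ(0^+) = -2.
By Dirichlet's theorem the series converges to their average, [(-4) + (-2)]/2 = -3.

-3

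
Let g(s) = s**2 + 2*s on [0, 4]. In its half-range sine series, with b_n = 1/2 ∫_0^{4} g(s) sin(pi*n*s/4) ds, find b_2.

b_2 = 1/2 ∫_0^{4} (s**2 + 2*s) sin(pi*s/2) ds.
Integrating by parts twice (tabular method), an antiderivative of (s**2 + 2*s) sin(pi*s/2) is -2*s**2*cos(pi*s/2)/pi + 8*s*sin(pi*s/2)/pi**2 - 4*s*cos(pi*s/2)/pi + 8*sin(pi*s/2)/pi**2 + 16*cos(pi*s/2)/pi**3; evaluating from 0 to 4: ∫_{0}^{4} (s**2 + 2*s) sin(pi*s/2) ds = (-48/pi + 16/pi**3) - (16/pi**3) = -48/pi.
Hence b_2 = (1/2)·(-48/pi) = -24/pi.

-24/pi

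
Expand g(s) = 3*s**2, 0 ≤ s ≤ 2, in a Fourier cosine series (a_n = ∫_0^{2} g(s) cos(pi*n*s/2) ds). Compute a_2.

a_2 = ∫_0^{2} (3*s**2) cos(pi*s) ds.
Integrating by parts twice (tabular method), an antiderivative of (3*s**2) cos(pi*s) is 3*s**2*sin(pi*s)/pi + 6*s*cos(pi*s)/pi**2 - 6*sin(pi*s)/pi**3; evaluating from 0 to 2: ∫_{0}^{2} (3*s**2) cos(pi*s) ds = (12/pi**2) - (0) = 12/pi**2.
Hence a_2 = 12/pi**2.

12/pi**2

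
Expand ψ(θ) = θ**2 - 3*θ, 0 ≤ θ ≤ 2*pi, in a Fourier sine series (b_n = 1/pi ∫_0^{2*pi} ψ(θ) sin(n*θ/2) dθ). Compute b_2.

b_2 = 1/pi ∫_0^{2*pi} (θ**2 - 3*θ) sin(θ) dθ.
Integrating by parts twice (tabular method), an antiderivative of (θ**2 - 3*θ) sin(θ) is -θ**2*cos(θ) + 2*θ*sin(θ) + 3*θ*cos(θ) - 3*sin(θ) + 2*cos(θ); evaluating from 0 to 2*pi: ∫_{0}^{2*pi} (θ**2 - 3*θ) sin(θ) dθ = (-4*pi**2 + 2 + 6*pi) - (2) = 2*pi*(3 - 2*pi).
Hence b_2 = (1/pi)·(2*pi*(3 - 2*pi)) = 6 - 4*pi.

6 - 4*pi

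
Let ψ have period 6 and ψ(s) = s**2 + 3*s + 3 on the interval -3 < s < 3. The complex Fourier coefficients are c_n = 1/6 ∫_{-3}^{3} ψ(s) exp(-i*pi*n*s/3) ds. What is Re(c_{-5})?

Since ψ is real-valued, Re(c_{-5}) = 1/6 ∫_{-3}^{3} ψ(s) cos(-5*pi*s/3) ds = a_{5}/2.
Integrating by parts twice (tabular method), an antiderivative of (s**2 + 3*s + 3) cos(-5*pi*s/3) is 3*s**2*sin(5*pi*s/3)/(5*pi) + 9*s*sin(5*pi*s/3)/(5*pi) + 18*s*cos(5*pi*s/3)/(25*pi**2) - 54*sin(5*pi*s/3)/(125*pi**3) + 9*sin(5*pi*s/3)/(5*pi) + 27*cos(5*pi*s/3)/(25*pi**2); evaluating from -3 to 3: ∫_{-3}^{3} (s**2 + 3*s + 3) cos(-5*pi*s/3) ds = (-81/(25*pi**2)) - (27/(25*pi**2)) = -108/(25*pi**2).
Hence Re(c_{-5}) = (1/6)·(-108/(25*pi**2)) = -18/(25*pi**2).

-18/(25*pi**2)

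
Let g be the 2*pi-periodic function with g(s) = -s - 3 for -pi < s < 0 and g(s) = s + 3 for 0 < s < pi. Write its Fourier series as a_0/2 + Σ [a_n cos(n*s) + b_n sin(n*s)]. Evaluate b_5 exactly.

12/(5*pi)

b_5 = 1/pi ∫_{-pi}^{pi} g(s) sin(5*s) ds.
Split the integral at the breakpoints.
Integrating by parts (boundary term plus one more integral), an antiderivative of (-s - 3) sin(5*s) is s*cos(5*s)/5 - sin(5*s)/25 + 3*cos(5*s)/5; evaluating from -pi to 0: ∫_{-pi}^{0} (-s - 3) sin(5*s) ds = (3/5) - (-3/5 + pi/5) = 6/5 - pi/5.
Integrating by parts (boundary term plus one more integral), an antiderivative of (s + 3) sin(5*s) is -s*cos(5*s)/5 + sin(5*s)/25 - 3*cos(5*s)/5; evaluating from 0 to pi: ∫_{0}^{pi} (s + 3) sin(5*s) ds = (3/5 + pi/5) - (-3/5) = pi/5 + 6/5.
Summing the pieces and multiplying by (1/pi) gives b_5 = 12/(5*pi).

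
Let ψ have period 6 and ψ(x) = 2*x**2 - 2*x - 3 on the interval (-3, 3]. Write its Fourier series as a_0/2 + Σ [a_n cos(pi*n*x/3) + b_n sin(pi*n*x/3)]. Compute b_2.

b_2 = 1/3 ∫_{-3}^{3} ψ(x) sin(2*pi*x/3) dx.
Integrating by parts twice (tabular method), an antiderivative of (2*x**2 - 2*x - 3) sin(2*pi*x/3) is -3*x**2*cos(2*pi*x/3)/pi + 9*x*sin(2*pi*x/3)/pi**2 + 3*x*cos(2*pi*x/3)/pi - 9*sin(2*pi*x/3)/(2*pi**2) + 27*cos(2*pi*x/3)/(2*pi**3) + 9*cos(2*pi*x/3)/(2*pi); evaluating from -3 to 3: ∫_{-3}^{3} (2*x**2 - 2*x - 3) sin(2*pi*x/3) dx = (27*(1 - pi**2)/(2*pi**3)) - (9*(3 - 7*pi**2)/(2*pi**3)) = 18/pi.
Hence b_2 = (1/3)·(18/pi) = 6/pi.

6/pi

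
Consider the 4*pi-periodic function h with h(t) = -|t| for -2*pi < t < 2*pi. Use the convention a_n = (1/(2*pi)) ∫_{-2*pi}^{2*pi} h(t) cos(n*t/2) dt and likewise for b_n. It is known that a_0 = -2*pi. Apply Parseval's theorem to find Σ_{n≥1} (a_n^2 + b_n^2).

Parseval: a_0^2/2 + Σ_{n≥1} (a_n^2+b_n^2) = (1/(2*pi)) ∫_{-2*pi}^{2*pi} h(t)^2 dt = 8*pi**2/3.
Subtract a_0^2/2 = 2*pi**2: Σ (a_n^2+b_n^2) = 2*pi**2/3.

2*pi**2/3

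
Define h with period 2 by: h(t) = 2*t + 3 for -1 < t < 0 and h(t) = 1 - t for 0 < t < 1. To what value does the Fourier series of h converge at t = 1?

At t = 1 the one-sided limits are h(1^-) = 0 and h(1^+) = 1.
By Dirichlet's theorem the series converges to their average, [(0) + (1)]/2 = 1/2.

1/2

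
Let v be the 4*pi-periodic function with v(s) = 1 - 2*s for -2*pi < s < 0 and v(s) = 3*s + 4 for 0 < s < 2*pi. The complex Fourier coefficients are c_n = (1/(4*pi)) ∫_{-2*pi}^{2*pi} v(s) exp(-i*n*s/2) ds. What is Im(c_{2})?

Since v is real-valued, Im(c_{2}) = -(1/(4*pi)) ∫_{-2*pi}^{2*pi} v(s) sin(s) ds = -b_{2}/2.
Split the integral at the breakpoints.
Integrating by parts (boundary term plus one more integral), an antiderivative of (1 - 2*s) sin(s) is 2*s*cos(s) - 2*sin(s) - cos(s); evaluating from -2*pi to 0: ∫_{-2*pi}^{0} (1 - 2*s) sin(s) ds = (-1) - (-4*pi - 1) = 4*pi.
Integrating by parts (boundary term plus one more integral), an antiderivative of (3*s + 4) sin(s) is -3*s*cos(s) + 3*sin(s) - 4*cos(s); evaluating from 0 to 2*pi: ∫_{0}^{2*pi} (3*s + 4) sin(s) ds = (-6*pi - 4) - (-4) = -6*pi.
So ∫_{-2*pi}^{2*pi} v(s) sin(s) ds = -2*pi.
Hence Im(c_{2}) = (-1/(4*pi))·(-2*pi) = 1/2.

1/2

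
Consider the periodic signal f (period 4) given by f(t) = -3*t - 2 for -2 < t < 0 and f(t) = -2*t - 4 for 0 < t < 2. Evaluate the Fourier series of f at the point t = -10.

-2

t = -10 differs from t = -2 by -2 full period(s), and the series is 4-periodic.
At t = -2 the one-sided limits are f(-2^-) = -8 and f(-2^+) = 4.
By Dirichlet's theorem the series converges to their average, [(-8) + (4)]/2 = -2.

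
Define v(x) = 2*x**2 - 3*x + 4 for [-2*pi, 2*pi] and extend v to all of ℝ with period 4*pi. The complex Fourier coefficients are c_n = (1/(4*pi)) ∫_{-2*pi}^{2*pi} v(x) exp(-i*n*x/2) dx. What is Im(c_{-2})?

3

Since v is real-valued, Im(c_{-2}) = -(1/(4*pi)) ∫_{-2*pi}^{2*pi} v(x) sin(-x) dx = b_{2}/2.
Integrating by parts twice (tabular method), an antiderivative of (2*x**2 - 3*x + 4) sin(-x) is 2*x**2*cos(x) - 4*x*sin(x) - 3*x*cos(x) + 3*sin(x); evaluating from -2*pi to 2*pi: ∫_{-2*pi}^{2*pi} (2*x**2 - 3*x + 4) sin(-x) dx = (2*pi*(-3 + 4*pi)) - (2*pi*(3 + 4*pi)) = -12*pi.
Hence Im(c_{-2}) = (-1/(4*pi))·(-12*pi) = 3.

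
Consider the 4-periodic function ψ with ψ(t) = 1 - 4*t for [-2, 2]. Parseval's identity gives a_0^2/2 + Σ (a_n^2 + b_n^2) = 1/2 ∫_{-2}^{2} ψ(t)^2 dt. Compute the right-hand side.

1/2 ∫_{-2}^{2} ψ(t)^2 dt = 1/2 · (268/3) = 134/3.

134/3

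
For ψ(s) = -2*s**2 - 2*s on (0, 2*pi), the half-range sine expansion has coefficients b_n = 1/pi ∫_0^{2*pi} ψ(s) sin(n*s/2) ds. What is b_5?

b_5 = 1/pi ∫_0^{2*pi} (-2*s**2 - 2*s) sin(5*s/2) ds.
Integrating by parts twice (tabular method), an antiderivative of (-2*s**2 - 2*s) sin(5*s/2) is 4*s**2*cos(5*s/2)/5 - 16*s*sin(5*s/2)/25 + 4*s*cos(5*s/2)/5 - 8*sin(5*s/2)/25 - 32*cos(5*s/2)/125; evaluating from 0 to 2*pi: ∫_{0}^{2*pi} (-2*s**2 - 2*s) sin(5*s/2) ds = (-16*pi**2/5 - 8*pi/5 + 32/125) - (-32/125) = -16*pi**2/5 - 8*pi/5 + 64/125.
Hence b_5 = (1/pi)·(-16*pi**2/5 - 8*pi/5 + 64/125) = 8*(-50*pi**2 - 25*pi + 8)/(125*pi).

8*(-50*pi**2 - 25*pi + 8)/(125*pi)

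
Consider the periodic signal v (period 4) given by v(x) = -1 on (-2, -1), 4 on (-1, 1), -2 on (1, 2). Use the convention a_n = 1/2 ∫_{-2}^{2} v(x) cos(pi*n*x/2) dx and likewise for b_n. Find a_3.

a_3 = 1/2 ∫_{-2}^{2} v(x) cos(3*pi*x/2) dx.
Split the integral at the breakpoints.
Directly, an antiderivative of (-1) cos(3*pi*x/2) is -2*sin(3*pi*x/2)/(3*pi); evaluating from -2 to -1: ∫_{-2}^{-1} (-1) cos(3*pi*x/2) dx = (-2/(3*pi)) - (0) = -2/(3*pi).
Directly, an antiderivative of (4) cos(3*pi*x/2) is 8*sin(3*pi*x/2)/(3*pi); evaluating from -1 to 1: ∫_{-1}^{1} (4) cos(3*pi*x/2) dx = (-8/(3*pi)) - (8/(3*pi)) = -16/(3*pi).
Directly, an antiderivative of (-2) cos(3*pi*x/2) is -4*sin(3*pi*x/2)/(3*pi); evaluating from 1 to 2: ∫_{1}^{2} (-2) cos(3*pi*x/2) dx = (0) - (4/(3*pi)) = -4/(3*pi).
Summing the pieces and multiplying by (1/2) gives a_3 = -11/(3*pi).

-11/(3*pi)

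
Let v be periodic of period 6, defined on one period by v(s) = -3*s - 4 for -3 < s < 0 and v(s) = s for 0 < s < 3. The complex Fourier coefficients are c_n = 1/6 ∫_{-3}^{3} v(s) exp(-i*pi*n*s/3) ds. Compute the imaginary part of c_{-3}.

Since v is real-valued, Im(c_{-3}) = -1/6 ∫_{-3}^{3} v(s) sin(-pi*s) ds = b_{3}/2.
Split the integral at the breakpoints.
Integrating by parts (boundary term plus one more integral), an antiderivative of (-3*s - 4) sin(-pi*s) is -3*s*cos(pi*s)/pi + 3*sin(pi*s)/pi**2 - 4*cos(pi*s)/pi; evaluating from -3 to 0: ∫_{-3}^{0} (-3*s - 4) sin(-pi*s) ds = (-4/pi) - (-5/pi) = 1/pi.
Integrating by parts (boundary term plus one more integral), an antiderivative of (s) sin(-pi*s) is s*cos(pi*s)/pi - sin(pi*s)/pi**2; evaluating from 0 to 3: ∫_{0}^{3} (s) sin(-pi*s) ds = (-3/pi) - (0) = -3/pi.
So ∫_{-3}^{3} v(s) sin(-pi*s) ds = -2/pi.
Hence Im(c_{-3}) = (-1/6)·(-2/pi) = 1/(3*pi).

1/(3*pi)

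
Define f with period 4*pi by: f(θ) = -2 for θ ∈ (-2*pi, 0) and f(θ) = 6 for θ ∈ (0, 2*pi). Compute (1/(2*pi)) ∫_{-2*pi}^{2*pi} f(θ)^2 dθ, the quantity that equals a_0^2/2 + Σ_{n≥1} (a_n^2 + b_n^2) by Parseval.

40

(1/(2*pi)) ∫_{-2*pi}^{2*pi} f(θ)^2 dθ = (1/(2*pi)) · (80*pi) = 40.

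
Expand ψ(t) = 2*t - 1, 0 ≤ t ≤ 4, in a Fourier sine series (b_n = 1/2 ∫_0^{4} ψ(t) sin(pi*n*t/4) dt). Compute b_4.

-4/pi

b_4 = 1/2 ∫_0^{4} (2*t - 1) sin(pi*t) dt.
Integrating by parts (boundary term plus one more integral), an antiderivative of (2*t - 1) sin(pi*t) is -2*t*cos(pi*t)/pi + 2*sin(pi*t)/pi**2 + cos(pi*t)/pi; evaluating from 0 to 4: ∫_{0}^{4} (2*t - 1) sin(pi*t) dt = (-7/pi) - (1/pi) = -8/pi.
Hence b_4 = (1/2)·(-8/pi) = -4/pi.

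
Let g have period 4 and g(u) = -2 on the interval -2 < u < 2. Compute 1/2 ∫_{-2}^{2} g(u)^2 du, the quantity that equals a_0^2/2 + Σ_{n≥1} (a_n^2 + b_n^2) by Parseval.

8

1/2 ∫_{-2}^{2} g(u)^2 du = 1/2 · (16) = 8.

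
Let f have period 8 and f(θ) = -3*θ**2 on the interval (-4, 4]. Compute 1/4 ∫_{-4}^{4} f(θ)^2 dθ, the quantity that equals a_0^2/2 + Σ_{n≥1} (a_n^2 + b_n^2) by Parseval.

1/4 ∫_{-4}^{4} f(θ)^2 dθ = 1/4 · (18432/5) = 4608/5.

4608/5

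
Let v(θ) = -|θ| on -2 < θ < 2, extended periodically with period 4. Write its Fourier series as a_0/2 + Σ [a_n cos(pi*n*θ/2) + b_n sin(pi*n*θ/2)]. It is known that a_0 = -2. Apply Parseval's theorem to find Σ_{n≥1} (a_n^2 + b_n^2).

Parseval: a_0^2/2 + Σ_{n≥1} (a_n^2+b_n^2) = 1/2 ∫_{-2}^{2} v(θ)^2 dθ = 8/3.
Subtract a_0^2/2 = 2: Σ (a_n^2+b_n^2) = 2/3.

2/3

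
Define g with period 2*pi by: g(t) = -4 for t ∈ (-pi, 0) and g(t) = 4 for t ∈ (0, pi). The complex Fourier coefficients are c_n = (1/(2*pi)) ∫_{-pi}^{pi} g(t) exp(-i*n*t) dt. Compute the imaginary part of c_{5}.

-8/(5*pi)

Since g is real-valued, Im(c_{5}) = -(1/(2*pi)) ∫_{-pi}^{pi} g(t) sin(5*t) dt = -b_{5}/2.
g is odd and sin(5*t) is odd, so the integrand is even: ∫_{-pi}^{pi} g(t) sin(5*t) dt = 2∫_0^{pi} g(t) sin(5*t) dt.
Directly, an antiderivative of (4) sin(5*t) is -4*cos(5*t)/5; evaluating from 0 to pi: ∫_{0}^{pi} (4) sin(5*t) dt = (4/5) - (-4/5) = 8/5.
So ∫_{-pi}^{pi} g(t) sin(5*t) dt = 16/5.
Hence Im(c_{5}) = (-1/(2*pi))·(16/5) = -8/(5*pi).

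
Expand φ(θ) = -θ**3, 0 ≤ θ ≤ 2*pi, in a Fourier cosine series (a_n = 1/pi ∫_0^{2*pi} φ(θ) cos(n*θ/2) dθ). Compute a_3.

16*(-4 + 9*pi**2)/(27*pi)

a_3 = 1/pi ∫_0^{2*pi} (-θ**3) cos(3*θ/2) dθ.
Integrating by parts three times (tabular method), an antiderivative of (-θ**3) cos(3*θ/2) is -2*θ**3*sin(3*θ/2)/3 - 4*θ**2*cos(3*θ/2)/3 + 16*θ*sin(3*θ/2)/9 + 32*cos(3*θ/2)/27; evaluating from 0 to 2*pi: ∫_{0}^{2*pi} (-θ**3) cos(3*θ/2) dθ = (-32/27 + 16*pi**2/3) - (32/27) = -64/27 + 16*pi**2/3.
Hence a_3 = (1/pi)·(-64/27 + 16*pi**2/3) = 16*(-4 + 9*pi**2)/(27*pi).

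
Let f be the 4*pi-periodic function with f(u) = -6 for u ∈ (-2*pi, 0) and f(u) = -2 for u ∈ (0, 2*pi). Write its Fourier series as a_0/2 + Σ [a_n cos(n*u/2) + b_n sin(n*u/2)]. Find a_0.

-8

a_0 = (1/(2*pi)) ∫_{-2*pi}^{2*pi} f(u) du = (1/(2*pi)) · (-16*pi) = -8.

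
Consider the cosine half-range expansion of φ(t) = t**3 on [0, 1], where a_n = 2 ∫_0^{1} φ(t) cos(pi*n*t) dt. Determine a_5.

a_5 = 2 ∫_0^{1} (t**3) cos(5*pi*t) dt.
Integrating by parts three times (tabular method), an antiderivative of (t**3) cos(5*pi*t) is t**3*sin(5*pi*t)/(5*pi) + 3*t**2*cos(5*pi*t)/(25*pi**2) - 6*t*sin(5*pi*t)/(125*pi**3) - 6*cos(5*pi*t)/(625*pi**4); evaluating from 0 to 1: ∫_{0}^{1} (t**3) cos(5*pi*t) dt = (3*(2 - 25*pi**2)/(625*pi**4)) - (-6/(625*pi**4)) = 3*(4 - 25*pi**2)/(625*pi**4).
Hence a_5 = 2·(3*(4 - 25*pi**2)/(625*pi**4)) = 6*(4 - 25*pi**2)/(625*pi**4).

6*(4 - 25*pi**2)/(625*pi**4)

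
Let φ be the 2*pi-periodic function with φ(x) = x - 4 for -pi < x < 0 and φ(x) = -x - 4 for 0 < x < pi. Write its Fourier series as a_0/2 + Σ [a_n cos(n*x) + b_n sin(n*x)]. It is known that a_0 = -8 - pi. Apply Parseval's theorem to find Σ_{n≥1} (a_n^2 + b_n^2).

Parseval: a_0^2/2 + Σ_{n≥1} (a_n^2+b_n^2) = 1/pi ∫_{-pi}^{pi} φ(x)^2 dx = 2*pi**2/3 + 8*pi + 32.
Subtract a_0^2/2 = (pi + 8)**2/2: Σ (a_n^2+b_n^2) = pi**2/6.

pi**2/6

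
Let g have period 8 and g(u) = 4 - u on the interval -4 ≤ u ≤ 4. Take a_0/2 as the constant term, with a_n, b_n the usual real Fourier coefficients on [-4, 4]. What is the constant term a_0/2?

a_0 = 1/4 ∫_{-4}^{4} g(u) du = 1/4 · (32) = 8.
So the constant term a_0/2 = 4.

4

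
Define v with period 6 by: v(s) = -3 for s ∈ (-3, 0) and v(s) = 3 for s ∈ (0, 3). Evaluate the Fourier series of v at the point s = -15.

0

s = -15 differs from s = -3 by -2 full period(s), and the series is 6-periodic.
At s = -3 the one-sided limits are v(-3^-) = 3 and v(-3^+) = -3.
By Dirichlet's theorem the series converges to their average, [(3) + (-3)]/2 = 0.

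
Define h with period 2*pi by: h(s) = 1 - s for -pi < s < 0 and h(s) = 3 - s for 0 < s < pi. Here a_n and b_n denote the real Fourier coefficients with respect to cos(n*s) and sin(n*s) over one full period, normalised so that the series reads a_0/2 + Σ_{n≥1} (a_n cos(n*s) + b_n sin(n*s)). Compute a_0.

4

a_0 = 1/pi ∫_{-pi}^{pi} h(s) ds = 1/pi · (4*pi) = 4.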